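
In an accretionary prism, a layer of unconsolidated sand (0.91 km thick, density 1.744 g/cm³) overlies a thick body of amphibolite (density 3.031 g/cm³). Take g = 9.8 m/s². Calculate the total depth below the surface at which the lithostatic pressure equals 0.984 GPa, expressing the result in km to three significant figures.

33.5 km

Pressure at base of upper layers: 1744×9.8×910 = 1.555×10^7 Pa = 0.01555 GPa
Remaining pressure to be supplied by amphibolite: 9.840×10^8 − 1.555×10^7 = 9.684×10^8 Pa
Additional depth in amphibolite = 9.684×10^8 Pa / (3031 kg/m³ × 9.8 m/s²) = 32603 m
Total depth = 910 m + 32603 m = 33513 m
= 33.513 km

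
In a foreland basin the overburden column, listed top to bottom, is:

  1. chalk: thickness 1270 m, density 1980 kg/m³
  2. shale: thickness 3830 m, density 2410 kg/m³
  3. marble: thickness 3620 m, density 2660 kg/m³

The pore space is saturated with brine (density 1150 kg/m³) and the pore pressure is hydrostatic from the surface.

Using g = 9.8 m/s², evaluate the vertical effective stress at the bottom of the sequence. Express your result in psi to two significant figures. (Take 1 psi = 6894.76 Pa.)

16000 psi

Overburden (lithostatic) stress σ_v:
chalk: 1980 kg/m³ × 9.8 m/s² × 1270 m = 2.464×10^7 Pa = 24.64 MPa
shale: 2410 kg/m³ × 9.8 m/s² × 3830 m = 9.046×10^7 Pa = 90.46 MPa
marble: 2660 kg/m³ × 9.8 m/s² × 3620 m = 9.437×10^7 Pa = 94.37 MPa
Total = 24.64 + 90.46 + 94.37 = 209.47 MPa
Pore pressure P_p = 1150 kg/m³ × 9.8 m/s² × 8720 m = 9.827×10^7 Pa = 98.27 MPa
Effective stress σ' = σ_v − P_p = 209.5 − 98.27 = 111.19 MPa = 16127 psi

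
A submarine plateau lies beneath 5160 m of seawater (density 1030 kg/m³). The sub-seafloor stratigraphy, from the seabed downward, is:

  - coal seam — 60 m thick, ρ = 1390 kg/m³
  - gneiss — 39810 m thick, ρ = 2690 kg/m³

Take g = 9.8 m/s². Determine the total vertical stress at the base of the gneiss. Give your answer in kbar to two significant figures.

11 kbar

seawater: 1030 kg/m³ × 9.8 m/s² × 5160 m = 5.209×10^7 Pa = 0.5209 kbar
coal seam: 1390 kg/m³ × 9.8 m/s² × 60 m = 8.173×10^5 Pa = 8.173×10^-3 kbar
gneiss: 2690 kg/m³ × 9.8 m/s² × 39810 m = 1.049×10^9 Pa = 10.49 kbar
Total = 0.5209 + 8.173×10^-3 + 10.49 = 11.024 kbar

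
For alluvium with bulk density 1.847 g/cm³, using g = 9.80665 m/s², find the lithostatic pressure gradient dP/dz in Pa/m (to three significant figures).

18100 Pa/m

dP/dz = ρg = 1847 kg/m³ × 9.80665 m/s² = 18113 Pa/m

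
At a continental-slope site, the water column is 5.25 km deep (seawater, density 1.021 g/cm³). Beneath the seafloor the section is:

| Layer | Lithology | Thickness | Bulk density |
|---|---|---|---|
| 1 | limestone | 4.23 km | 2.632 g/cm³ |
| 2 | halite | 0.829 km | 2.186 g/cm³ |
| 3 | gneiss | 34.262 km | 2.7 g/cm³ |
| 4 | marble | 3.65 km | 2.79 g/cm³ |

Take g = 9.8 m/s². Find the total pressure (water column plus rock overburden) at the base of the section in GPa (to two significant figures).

1.2 GPa

seawater: 1021 kg/m³ × 9.8 m/s² × 5250 m = 5.253×10^7 Pa = 0.05253 GPa
limestone: 2632 kg/m³ × 9.8 m/s² × 4230 m = 1.091×10^8 Pa = 0.1091 GPa
halite: 2186 kg/m³ × 9.8 m/s² × 829 m = 1.776×10^7 Pa = 0.01776 GPa
gneiss: 2700 kg/m³ × 9.8 m/s² × 34262 m = 9.066×10^8 Pa = 0.9066 GPa
marble: 2790 kg/m³ × 9.8 m/s² × 3650 m = 9.980×10^7 Pa = 0.09980 GPa
Total = 0.05253 + 0.1091 + 0.01776 + 0.9066 + 0.09980 = 1.1858 GPa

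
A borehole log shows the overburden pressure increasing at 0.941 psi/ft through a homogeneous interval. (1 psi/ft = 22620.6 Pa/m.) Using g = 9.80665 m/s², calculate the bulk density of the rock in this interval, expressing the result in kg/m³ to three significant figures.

ρ = (dP/dz)/g = 0.941 psi/ft / 9.80665 m/s² = 21286 Pa/m / 9.80665 m/s² = 2170.6 kg/m³

2170 kg/m³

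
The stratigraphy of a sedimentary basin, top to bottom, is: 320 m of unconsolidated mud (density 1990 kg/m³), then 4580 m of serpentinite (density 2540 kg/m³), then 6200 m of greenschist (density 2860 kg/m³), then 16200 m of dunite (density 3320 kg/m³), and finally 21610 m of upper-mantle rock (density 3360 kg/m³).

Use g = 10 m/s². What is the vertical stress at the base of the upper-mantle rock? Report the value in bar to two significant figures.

unconsolidated mud: 1990 kg/m³ × 10 m/s² × 320 m = 6.368×10^6 Pa = 63.68 bar
serpentinite: 2540 kg/m³ × 10 m/s² × 4580 m = 1.163×10^8 Pa = 1163 bar
greenschist: 2860 kg/m³ × 10 m/s² × 6200 m = 1.773×10^8 Pa = 1773 bar
dunite: 3320 kg/m³ × 10 m/s² × 16200 m = 5.378×10^8 Pa = 5378 bar
upper-mantle rock: 3360 kg/m³ × 10 m/s² × 21610 m = 7.261×10^8 Pa = 7261 bar
Total = 63.68 + 1163 + 1773 + 5378 + 7261 = 15640 bar

16000 bar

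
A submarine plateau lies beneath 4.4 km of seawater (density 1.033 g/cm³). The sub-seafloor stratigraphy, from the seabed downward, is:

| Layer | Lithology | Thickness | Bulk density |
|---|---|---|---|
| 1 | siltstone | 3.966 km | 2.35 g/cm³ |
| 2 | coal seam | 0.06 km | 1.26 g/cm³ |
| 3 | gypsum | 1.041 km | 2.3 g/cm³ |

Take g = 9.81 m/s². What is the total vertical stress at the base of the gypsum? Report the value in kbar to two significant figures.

seawater: 1033 kg/m³ × 9.81 m/s² × 4400 m = 4.459×10^7 Pa = 0.4459 kbar
siltstone: 2350 kg/m³ × 9.81 m/s² × 3966 m = 9.143×10^7 Pa = 0.9143 kbar
coal seam: 1260 kg/m³ × 9.81 m/s² × 60 m = 7.416×10^5 Pa = 7.416×10^-3 kbar
gypsum: 2300 kg/m³ × 9.81 m/s² × 1041 m = 2.349×10^7 Pa = 0.2349 kbar
Total = 0.4459 + 0.9143 + 7.416×10^-3 + 0.2349 = 1.6025 kbar

1.6 kbar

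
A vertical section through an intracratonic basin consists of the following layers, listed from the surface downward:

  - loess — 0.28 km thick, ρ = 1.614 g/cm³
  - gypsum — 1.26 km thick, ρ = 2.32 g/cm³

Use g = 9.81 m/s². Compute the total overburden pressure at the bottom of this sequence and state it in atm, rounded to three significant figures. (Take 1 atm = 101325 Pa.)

327 atm

loess: 1614 kg/m³ × 9.81 m/s² × 280 m = 4.433×10^6 Pa = 43.75 atm
gypsum: 2320 kg/m³ × 9.81 m/s² × 1260 m = 2.868×10^7 Pa = 283.0 atm
Total = 43.75 + 283.0 = 326.77 atm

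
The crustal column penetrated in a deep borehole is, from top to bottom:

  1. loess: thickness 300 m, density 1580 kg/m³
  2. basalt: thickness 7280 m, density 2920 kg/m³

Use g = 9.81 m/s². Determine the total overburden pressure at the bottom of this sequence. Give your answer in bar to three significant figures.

loess: 1580 kg/m³ × 9.81 m/s² × 300 m = 4.650×10^6 Pa = 46.50 bar
basalt: 2920 kg/m³ × 9.81 m/s² × 7280 m = 2.085×10^8 Pa = 2085 bar
Total = 46.50 + 2085 = 2131.9 bar

2130 bar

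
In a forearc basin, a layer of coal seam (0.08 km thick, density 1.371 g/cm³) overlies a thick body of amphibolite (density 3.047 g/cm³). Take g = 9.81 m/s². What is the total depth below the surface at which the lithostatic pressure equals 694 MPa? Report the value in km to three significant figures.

Pressure at base of upper layers: 1371×9.81×80 = 1.076×10^6 Pa = 1.076 MPa
Remaining pressure to be supplied by amphibolite: 6.940×10^8 − 1.076×10^6 = 6.929×10^8 Pa
Additional depth in amphibolite = 6.929×10^8 Pa / (3047 kg/m³ × 9.81 m/s²) = 23182 m
Total depth = 80 m + 23182 m = 23262 m
= 23.262 km

23.3 km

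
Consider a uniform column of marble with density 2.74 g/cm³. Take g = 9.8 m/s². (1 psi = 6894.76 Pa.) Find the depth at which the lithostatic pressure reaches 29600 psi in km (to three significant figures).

h = P/(ρg) = 29600 psi / (2740 kg/m³ × 9.8 m/s²) = 2.041×10^8 Pa / 26852 Pa/m = 7600.4 m
= 7.6004 km

7.60 km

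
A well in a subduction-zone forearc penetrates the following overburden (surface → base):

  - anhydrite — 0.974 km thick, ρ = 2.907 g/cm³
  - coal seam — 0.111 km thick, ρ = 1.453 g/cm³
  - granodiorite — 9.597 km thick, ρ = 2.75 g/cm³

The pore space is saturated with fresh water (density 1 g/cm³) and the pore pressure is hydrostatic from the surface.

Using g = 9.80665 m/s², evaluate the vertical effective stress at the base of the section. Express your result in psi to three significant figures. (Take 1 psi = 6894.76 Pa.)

Overburden (lithostatic) stress σ_v:
anhydrite: 2907 kg/m³ × 9.80665 m/s² × 974 m = 2.777×10^7 Pa = 27.77 MPa
coal seam: 1453 kg/m³ × 9.80665 m/s² × 111 m = 1.582×10^6 Pa = 1.582 MPa
granodiorite: 2750 kg/m³ × 9.80665 m/s² × 9597 m = 2.588×10^8 Pa = 258.8 MPa
Total = 27.77 + 1.582 + 258.8 = 288.16 MPa
Pore pressure P_p = 1000 kg/m³ × 9.80665 m/s² × 10682 m = 1.048×10^8 Pa = 104.8 MPa
Effective stress σ' = σ_v − P_p = 288.2 − 104.8 = 183.41 MPa = 26601 psi

26600 psi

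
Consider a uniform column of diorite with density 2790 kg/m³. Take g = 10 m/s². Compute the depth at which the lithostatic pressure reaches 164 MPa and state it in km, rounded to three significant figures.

h = P/(ρg) = 164 MPa / (2790 kg/m³ × 10 m/s²) = 1.640×10^8 Pa / 27900 Pa/m = 5878.1 m
= 5.8781 km

5.88 km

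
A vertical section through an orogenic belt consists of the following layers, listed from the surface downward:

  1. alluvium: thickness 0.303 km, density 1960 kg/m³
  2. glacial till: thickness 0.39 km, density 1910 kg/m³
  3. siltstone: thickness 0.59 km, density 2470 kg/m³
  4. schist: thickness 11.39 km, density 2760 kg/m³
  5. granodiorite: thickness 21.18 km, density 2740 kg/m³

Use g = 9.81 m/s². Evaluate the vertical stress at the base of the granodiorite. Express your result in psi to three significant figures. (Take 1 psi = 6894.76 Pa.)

131000 psi

alluvium: 1960 kg/m³ × 9.81 m/s² × 303 m = 5.826×10^6 Pa = 845.0 psi
glacial till: 1910 kg/m³ × 9.81 m/s² × 390 m = 7.307×10^6 Pa = 1060 psi
siltstone: 2470 kg/m³ × 9.81 m/s² × 590 m = 1.430×10^7 Pa = 2073 psi
schist: 2760 kg/m³ × 9.81 m/s² × 11390 m = 3.084×10^8 Pa = 44728 psi
granodiorite: 2740 kg/m³ × 9.81 m/s² × 21180 m = 5.693×10^8 Pa = 82571 psi
Total = 845.0 + 1060 + 2073 + 44728 + 82571 = 1.3128×10^5 psi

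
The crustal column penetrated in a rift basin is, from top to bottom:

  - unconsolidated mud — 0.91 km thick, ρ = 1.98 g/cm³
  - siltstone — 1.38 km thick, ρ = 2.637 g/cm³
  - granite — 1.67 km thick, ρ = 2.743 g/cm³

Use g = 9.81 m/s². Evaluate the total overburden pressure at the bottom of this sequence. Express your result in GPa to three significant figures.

unconsolidated mud: 1980 kg/m³ × 9.81 m/s² × 910 m = 1.768×10^7 Pa = 0.01768 GPa
siltstone: 2637 kg/m³ × 9.81 m/s² × 1380 m = 3.570×10^7 Pa = 0.03570 GPa
granite: 2743 kg/m³ × 9.81 m/s² × 1670 m = 4.494×10^7 Pa = 0.04494 GPa
Total = 0.01768 + 0.03570 + 0.04494 = 0.098313 GPa

0.0983 GPa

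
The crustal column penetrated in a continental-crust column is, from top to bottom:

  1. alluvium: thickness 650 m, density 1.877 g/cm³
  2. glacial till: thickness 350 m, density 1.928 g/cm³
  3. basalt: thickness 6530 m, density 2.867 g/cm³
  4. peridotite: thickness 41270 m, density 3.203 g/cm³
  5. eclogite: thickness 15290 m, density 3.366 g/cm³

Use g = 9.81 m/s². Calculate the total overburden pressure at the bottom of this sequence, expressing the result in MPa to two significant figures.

alluvium: 1877 kg/m³ × 9.81 m/s² × 650 m = 1.197×10^7 Pa = 11.97 MPa
glacial till: 1928 kg/m³ × 9.81 m/s² × 350 m = 6.620×10^6 Pa = 6.620 MPa
basalt: 2867 kg/m³ × 9.81 m/s² × 6530 m = 1.837×10^8 Pa = 183.7 MPa
peridotite: 3203 kg/m³ × 9.81 m/s² × 41270 m = 1.297×10^9 Pa = 1297 MPa
eclogite: 3366 kg/m³ × 9.81 m/s² × 15290 m = 5.049×10^8 Pa = 504.9 MPa
Total = 11.97 + 6.620 + 183.7 + 1297 + 504.9 = 2003.9 MPa

2000 MPa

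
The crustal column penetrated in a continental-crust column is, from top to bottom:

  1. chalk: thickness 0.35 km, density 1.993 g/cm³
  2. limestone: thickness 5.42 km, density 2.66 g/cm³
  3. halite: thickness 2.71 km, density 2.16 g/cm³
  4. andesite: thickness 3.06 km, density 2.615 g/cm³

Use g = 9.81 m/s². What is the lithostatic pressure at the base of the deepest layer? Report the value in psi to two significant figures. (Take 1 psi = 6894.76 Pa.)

41000 psi

chalk: 1993 kg/m³ × 9.81 m/s² × 350 m = 6.843×10^6 Pa = 992.5 psi
limestone: 2660 kg/m³ × 9.81 m/s² × 5420 m = 1.414×10^8 Pa = 20513 psi
halite: 2160 kg/m³ × 9.81 m/s² × 2710 m = 5.742×10^7 Pa = 8329 psi
andesite: 2615 kg/m³ × 9.81 m/s² × 3060 m = 7.850×10^7 Pa = 11385 psi
Total = 992.5 + 20513 + 8329 + 11385 = 41219 psi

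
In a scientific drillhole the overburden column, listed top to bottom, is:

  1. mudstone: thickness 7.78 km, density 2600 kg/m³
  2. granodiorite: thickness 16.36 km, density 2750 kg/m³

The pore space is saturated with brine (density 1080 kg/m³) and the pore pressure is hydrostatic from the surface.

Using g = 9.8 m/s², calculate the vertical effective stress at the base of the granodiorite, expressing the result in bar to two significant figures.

Overburden (lithostatic) stress σ_v:
mudstone: 2600 kg/m³ × 9.8 m/s² × 7780 m = 1.982×10^8 Pa = 198.2 MPa
granodiorite: 2750 kg/m³ × 9.8 m/s² × 16360 m = 4.409×10^8 Pa = 440.9 MPa
Total = 198.2 + 440.9 = 639.14 MPa
Pore pressure P_p = 1080 kg/m³ × 9.8 m/s² × 24140 m = 2.555×10^8 Pa = 255.5 MPa
Effective stress σ' = σ_v − P_p = 639.1 − 255.5 = 383.64 MPa = 3836.4 bar

3800 bar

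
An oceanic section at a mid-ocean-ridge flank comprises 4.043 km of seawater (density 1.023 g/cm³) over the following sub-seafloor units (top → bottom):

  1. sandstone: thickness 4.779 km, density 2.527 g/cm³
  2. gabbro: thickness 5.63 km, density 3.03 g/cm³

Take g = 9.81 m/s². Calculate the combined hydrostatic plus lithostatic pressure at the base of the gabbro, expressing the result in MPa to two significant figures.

seawater: 1023 kg/m³ × 9.81 m/s² × 4043 m = 4.057×10^7 Pa = 40.57 MPa
sandstone: 2527 kg/m³ × 9.81 m/s² × 4779 m = 1.185×10^8 Pa = 118.5 MPa
gabbro: 3030 kg/m³ × 9.81 m/s² × 5630 m = 1.673×10^8 Pa = 167.3 MPa
Total = 40.57 + 118.5 + 167.3 = 326.39 MPa

330 MPa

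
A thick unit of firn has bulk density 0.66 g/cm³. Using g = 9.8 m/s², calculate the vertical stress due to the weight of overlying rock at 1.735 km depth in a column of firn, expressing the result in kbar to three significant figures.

0.112 kbar

firn: 660 kg/m³ × 9.8 m/s² × 1735 m = 1.122×10^7 Pa = 0.1122 kbar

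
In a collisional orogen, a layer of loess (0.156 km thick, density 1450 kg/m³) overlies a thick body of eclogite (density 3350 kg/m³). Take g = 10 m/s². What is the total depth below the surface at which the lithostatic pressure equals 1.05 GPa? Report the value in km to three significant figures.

31.4 km

Pressure at base of upper layers: 1450×10×156 = 2.262×10^6 Pa = 2.262×10^-3 GPa
Remaining pressure to be supplied by eclogite: 1.050×10^9 − 2.262×10^6 = 1.048×10^9 Pa
Additional depth in eclogite = 1.048×10^9 Pa / (3350 kg/m³ × 10 m/s²) = 31276 m
Total depth = 156 m + 31276 m = 31432 m
= 31.432 km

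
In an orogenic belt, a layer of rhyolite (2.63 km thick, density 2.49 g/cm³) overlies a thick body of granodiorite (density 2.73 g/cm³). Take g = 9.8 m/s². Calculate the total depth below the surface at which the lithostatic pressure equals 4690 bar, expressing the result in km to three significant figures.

Pressure at base of upper layers: 2490×9.8×2630 = 6.418×10^7 Pa = 641.8 bar
Remaining pressure to be supplied by granodiorite: 4.690×10^8 − 6.418×10^7 = 4.048×10^8 Pa
Additional depth in granodiorite = 4.048×10^8 Pa / (2730 kg/m³ × 9.8 m/s²) = 15131 m
Total depth = 2630 m + 15131 m = 17761 m
= 17.761 km

17.8 km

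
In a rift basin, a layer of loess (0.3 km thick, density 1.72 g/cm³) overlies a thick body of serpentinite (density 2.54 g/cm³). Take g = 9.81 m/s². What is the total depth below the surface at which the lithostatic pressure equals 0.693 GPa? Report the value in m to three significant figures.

27900 m

Pressure at base of upper layers: 1720×9.81×300 = 5.062×10^6 Pa = 5.062×10^-3 GPa
Remaining pressure to be supplied by serpentinite: 6.930×10^8 − 5.062×10^6 = 6.879×10^8 Pa
Additional depth in serpentinite = 6.879×10^8 Pa / (2540 kg/m³ × 9.81 m/s²) = 27609 m
Total depth = 300 m + 27609 m = 27909 m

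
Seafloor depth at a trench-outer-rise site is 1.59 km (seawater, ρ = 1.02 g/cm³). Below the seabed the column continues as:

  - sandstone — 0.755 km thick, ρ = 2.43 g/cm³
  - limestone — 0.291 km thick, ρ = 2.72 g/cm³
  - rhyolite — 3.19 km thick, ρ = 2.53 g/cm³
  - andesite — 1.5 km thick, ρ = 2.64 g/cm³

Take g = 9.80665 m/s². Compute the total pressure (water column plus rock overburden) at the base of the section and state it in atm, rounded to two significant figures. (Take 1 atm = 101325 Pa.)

1600 atm

seawater: 1020 kg/m³ × 9.80665 m/s² × 1590 m = 1.590×10^7 Pa = 157.0 atm
sandstone: 2430 kg/m³ × 9.80665 m/s² × 755 m = 1.799×10^7 Pa = 177.6 atm
limestone: 2720 kg/m³ × 9.80665 m/s² × 291 m = 7.762×10^6 Pa = 76.61 atm
rhyolite: 2530 kg/m³ × 9.80665 m/s² × 3190 m = 7.915×10^7 Pa = 781.1 atm
andesite: 2640 kg/m³ × 9.80665 m/s² × 1500 m = 3.883×10^7 Pa = 383.3 atm
Total = 157.0 + 177.6 + 76.61 + 781.1 + 383.3 = 1575.5 atm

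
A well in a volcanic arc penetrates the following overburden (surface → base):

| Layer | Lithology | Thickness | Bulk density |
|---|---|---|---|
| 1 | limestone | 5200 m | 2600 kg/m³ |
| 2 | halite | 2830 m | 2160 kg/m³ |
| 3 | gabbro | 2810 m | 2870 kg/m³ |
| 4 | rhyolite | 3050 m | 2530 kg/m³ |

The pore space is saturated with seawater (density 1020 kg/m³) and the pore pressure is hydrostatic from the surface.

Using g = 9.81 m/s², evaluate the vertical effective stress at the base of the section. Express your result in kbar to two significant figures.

2.1 kbar

Overburden (lithostatic) stress σ_v:
limestone: 2600 kg/m³ × 9.81 m/s² × 5200 m = 1.326×10^8 Pa = 132.6 MPa
halite: 2160 kg/m³ × 9.81 m/s² × 2830 m = 5.997×10^7 Pa = 59.97 MPa
gabbro: 2870 kg/m³ × 9.81 m/s² × 2810 m = 7.911×10^7 Pa = 79.11 MPa
rhyolite: 2530 kg/m³ × 9.81 m/s² × 3050 m = 7.570×10^7 Pa = 75.70 MPa
Total = 132.6 + 59.97 + 79.11 + 75.70 = 347.41 MPa
Pore pressure P_p = 1020 kg/m³ × 9.81 m/s² × 13890 m = 1.390×10^8 Pa = 139.0 MPa
Effective stress σ' = σ_v − P_p = 347.4 − 139.0 = 208.43 MPa = 2.0843 kbar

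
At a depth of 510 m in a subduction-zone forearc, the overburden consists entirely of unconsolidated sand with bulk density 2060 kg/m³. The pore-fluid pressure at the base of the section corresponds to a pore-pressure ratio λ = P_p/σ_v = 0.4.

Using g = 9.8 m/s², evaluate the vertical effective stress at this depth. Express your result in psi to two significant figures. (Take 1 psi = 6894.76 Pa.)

Overburden (lithostatic) stress σ_v:
unconsolidated sand: 2060 kg/m³ × 9.8 m/s² × 510 m = 1.030×10^7 Pa = 10.30 MPa
Pore pressure P_p = λ·σ_v = 0.4 × 10.30 MPa = 4.118 MPa
Effective stress σ' = σ_v − P_p = 10.30 − 4.118 = 6.1775 MPa = 895.97 psi

900 psi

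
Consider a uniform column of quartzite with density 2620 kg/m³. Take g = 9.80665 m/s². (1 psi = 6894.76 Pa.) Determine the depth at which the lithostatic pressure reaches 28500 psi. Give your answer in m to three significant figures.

h = P/(ρg) = 28500 psi / (2620 kg/m³ × 9.80665 m/s²) = 1.965×10^8 Pa / 25693 Pa/m = 7647.9 m

7650 m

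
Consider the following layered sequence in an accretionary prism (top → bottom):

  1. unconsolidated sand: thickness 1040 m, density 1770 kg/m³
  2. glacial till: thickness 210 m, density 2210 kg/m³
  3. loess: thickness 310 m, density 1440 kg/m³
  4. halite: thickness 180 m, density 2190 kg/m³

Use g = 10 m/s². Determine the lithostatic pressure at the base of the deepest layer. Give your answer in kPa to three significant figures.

unconsolidated sand: 1770 kg/m³ × 10 m/s² × 1040 m = 1.841×10^7 Pa = 18408 kPa
glacial till: 2210 kg/m³ × 10 m/s² × 210 m = 4.641×10^6 Pa = 4641 kPa
loess: 1440 kg/m³ × 10 m/s² × 310 m = 4.464×10^6 Pa = 4464 kPa
halite: 2190 kg/m³ × 10 m/s² × 180 m = 3.942×10^6 Pa = 3942 kPa
Total = 18408 + 4641 + 4464 + 3942 = 31455 kPa

31500 kPa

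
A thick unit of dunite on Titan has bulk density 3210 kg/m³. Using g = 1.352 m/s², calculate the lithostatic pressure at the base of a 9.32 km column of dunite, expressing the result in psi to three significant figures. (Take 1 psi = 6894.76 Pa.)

5870 psi

dunite: 3210 kg/m³ × 1.352 m/s² × 9320 m = 4.045×10^7 Pa = 5866 psi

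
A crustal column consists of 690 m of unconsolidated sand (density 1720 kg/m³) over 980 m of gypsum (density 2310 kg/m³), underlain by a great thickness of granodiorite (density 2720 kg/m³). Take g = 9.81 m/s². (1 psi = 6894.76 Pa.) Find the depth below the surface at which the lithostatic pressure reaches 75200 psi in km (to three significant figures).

19.8 km

Pressure at base of upper layers: 1720×9.81×690 + 2310×9.81×980 = 3.385×10^7 Pa = 4910 psi
Remaining pressure to be supplied by granodiorite: 5.185×10^8 − 3.385×10^7 = 4.846×10^8 Pa
Additional depth in granodiorite = 4.846×10^8 Pa / (2720 kg/m³ × 9.81 m/s²) = 18163 m
Total depth = 1670 m + 18163 m = 19833 m
= 19.833 km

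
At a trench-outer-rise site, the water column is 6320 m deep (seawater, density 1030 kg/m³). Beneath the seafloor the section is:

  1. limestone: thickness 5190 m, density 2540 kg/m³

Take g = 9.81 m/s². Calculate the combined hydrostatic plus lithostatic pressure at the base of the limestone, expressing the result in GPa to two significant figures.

0.19 GPa

seawater: 1030 kg/m³ × 9.81 m/s² × 6320 m = 6.386×10^7 Pa = 0.06386 GPa
limestone: 2540 kg/m³ × 9.81 m/s² × 5190 m = 1.293×10^8 Pa = 0.1293 GPa
Total = 0.06386 + 0.1293 = 0.19318 GPa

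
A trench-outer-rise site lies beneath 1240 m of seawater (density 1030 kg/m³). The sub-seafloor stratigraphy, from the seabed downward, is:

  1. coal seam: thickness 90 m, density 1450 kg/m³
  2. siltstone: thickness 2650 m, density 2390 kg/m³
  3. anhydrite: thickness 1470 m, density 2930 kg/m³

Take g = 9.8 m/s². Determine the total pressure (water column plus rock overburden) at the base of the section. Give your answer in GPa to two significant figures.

seawater: 1030 kg/m³ × 9.8 m/s² × 1240 m = 1.252×10^7 Pa = 0.01252 GPa
coal seam: 1450 kg/m³ × 9.8 m/s² × 90 m = 1.279×10^6 Pa = 1.279×10^-3 GPa
siltstone: 2390 kg/m³ × 9.8 m/s² × 2650 m = 6.207×10^7 Pa = 0.06207 GPa
anhydrite: 2930 kg/m³ × 9.8 m/s² × 1470 m = 4.221×10^7 Pa = 0.04221 GPa
Total = 0.01252 + 1.279×10^-3 + 0.06207 + 0.04221 = 0.11807 GPa

0.12 GPa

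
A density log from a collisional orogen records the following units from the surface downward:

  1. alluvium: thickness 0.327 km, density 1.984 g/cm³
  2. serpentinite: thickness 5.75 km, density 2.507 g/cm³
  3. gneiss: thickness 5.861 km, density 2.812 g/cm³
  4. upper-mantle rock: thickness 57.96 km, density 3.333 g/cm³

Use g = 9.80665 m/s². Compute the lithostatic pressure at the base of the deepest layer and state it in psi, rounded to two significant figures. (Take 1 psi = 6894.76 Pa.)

alluvium: 1984 kg/m³ × 9.80665 m/s² × 327 m = 6.362×10^6 Pa = 922.8 psi
serpentinite: 2507 kg/m³ × 9.80665 m/s² × 5750 m = 1.414×10^8 Pa = 20503 psi
gneiss: 2812 kg/m³ × 9.80665 m/s² × 5861 m = 1.616×10^8 Pa = 23442 psi
upper-mantle rock: 3333 kg/m³ × 9.80665 m/s² × 57960 m = 1.894×10^9 Pa = 2.748×10^5 psi
Total = 922.8 + 20503 + 23442 + 2.748×10^5 = 3.1964×10^5 psi

320000 psi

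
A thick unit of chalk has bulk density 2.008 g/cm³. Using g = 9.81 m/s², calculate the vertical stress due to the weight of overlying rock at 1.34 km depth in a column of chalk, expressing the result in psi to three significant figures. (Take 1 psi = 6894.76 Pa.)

chalk: 2008 kg/m³ × 9.81 m/s² × 1340 m = 2.640×10^7 Pa = 3828 psi

3830 psi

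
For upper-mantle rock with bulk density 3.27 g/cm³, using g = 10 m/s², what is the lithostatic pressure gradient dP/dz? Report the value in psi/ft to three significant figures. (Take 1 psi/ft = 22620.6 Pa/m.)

dP/dz = ρg = 3270 kg/m³ × 10 m/s² = 32700 Pa/m
= 32700 Pa/m × (1 psi/ft / 22621 Pa/m) = 1.4456 psi/ft

1.45 psi/ft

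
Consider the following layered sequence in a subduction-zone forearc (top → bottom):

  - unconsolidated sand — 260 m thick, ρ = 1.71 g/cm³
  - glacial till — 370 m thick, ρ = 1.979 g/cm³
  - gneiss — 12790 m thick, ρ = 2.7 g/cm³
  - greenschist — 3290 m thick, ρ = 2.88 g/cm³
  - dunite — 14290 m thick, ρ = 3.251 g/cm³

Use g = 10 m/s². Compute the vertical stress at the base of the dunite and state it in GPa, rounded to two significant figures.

0.92 GPa

unconsolidated sand: 1710 kg/m³ × 10 m/s² × 260 m = 4.446×10^6 Pa = 4.446×10^-3 GPa
glacial till: 1979 kg/m³ × 10 m/s² × 370 m = 7.322×10^6 Pa = 7.322×10^-3 GPa
gneiss: 2700 kg/m³ × 10 m/s² × 12790 m = 3.453×10^8 Pa = 0.3453 GPa
greenschist: 2880 kg/m³ × 10 m/s² × 3290 m = 9.475×10^7 Pa = 0.09475 GPa
dunite: 3251 kg/m³ × 10 m/s² × 14290 m = 4.646×10^8 Pa = 0.4646 GPa
Total = 4.446×10^-3 + 7.322×10^-3 + 0.3453 + 0.09475 + 0.4646 = 0.91642 GPa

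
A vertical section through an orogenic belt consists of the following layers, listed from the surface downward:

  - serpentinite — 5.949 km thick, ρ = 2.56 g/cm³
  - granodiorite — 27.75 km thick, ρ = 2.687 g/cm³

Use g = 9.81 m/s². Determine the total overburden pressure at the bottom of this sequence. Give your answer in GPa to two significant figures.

serpentinite: 2560 kg/m³ × 9.81 m/s² × 5949 m = 1.494×10^8 Pa = 0.1494 GPa
granodiorite: 2687 kg/m³ × 9.81 m/s² × 27750 m = 7.315×10^8 Pa = 0.7315 GPa
Total = 0.1494 + 0.7315 = 0.88088 GPa

0.88 GPa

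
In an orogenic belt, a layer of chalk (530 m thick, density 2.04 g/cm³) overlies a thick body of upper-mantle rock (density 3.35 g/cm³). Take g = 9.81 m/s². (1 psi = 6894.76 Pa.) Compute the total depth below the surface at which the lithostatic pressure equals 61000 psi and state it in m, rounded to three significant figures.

13000 m

Pressure at base of upper layers: 2040×9.81×530 = 1.061×10^7 Pa = 1538 psi
Remaining pressure to be supplied by upper-mantle rock: 4.206×10^8 − 1.061×10^7 = 4.100×10^8 Pa
Additional depth in upper-mantle rock = 4.100×10^8 Pa / (3350 kg/m³ × 9.81 m/s²) = 12475 m
Total depth = 530 m + 12475 m = 13005 m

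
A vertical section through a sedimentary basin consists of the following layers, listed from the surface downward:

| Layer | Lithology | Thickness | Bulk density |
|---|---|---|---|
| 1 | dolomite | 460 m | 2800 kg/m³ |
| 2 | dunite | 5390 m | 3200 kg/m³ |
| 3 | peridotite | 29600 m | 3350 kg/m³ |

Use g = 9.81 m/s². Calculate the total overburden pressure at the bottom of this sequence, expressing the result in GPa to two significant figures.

1.2 GPa

dolomite: 2800 kg/m³ × 9.81 m/s² × 460 m = 1.264×10^7 Pa = 0.01264 GPa
dunite: 3200 kg/m³ × 9.81 m/s² × 5390 m = 1.692×10^8 Pa = 0.1692 GPa
peridotite: 3350 kg/m³ × 9.81 m/s² × 29600 m = 9.728×10^8 Pa = 0.9728 GPa
Total = 0.01264 + 0.1692 + 0.9728 = 1.1546 GPa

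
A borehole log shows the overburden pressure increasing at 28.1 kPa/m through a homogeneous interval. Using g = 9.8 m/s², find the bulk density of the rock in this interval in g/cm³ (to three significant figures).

2.87 g/cm³

ρ = (dP/dz)/g = 28.1 kPa/m / 9.8 m/s² = 28100 Pa/m / 9.8 m/s² = 2867.3 kg/m³
= 2.867 g/cm³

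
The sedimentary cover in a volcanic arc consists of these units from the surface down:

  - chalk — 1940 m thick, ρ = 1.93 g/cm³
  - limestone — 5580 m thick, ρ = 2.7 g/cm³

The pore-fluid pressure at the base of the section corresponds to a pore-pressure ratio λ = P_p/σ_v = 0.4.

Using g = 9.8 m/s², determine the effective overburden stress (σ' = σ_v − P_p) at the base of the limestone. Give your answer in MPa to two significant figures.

110 MPa

Overburden (lithostatic) stress σ_v:
chalk: 1930 kg/m³ × 9.8 m/s² × 1940 m = 3.669×10^7 Pa = 36.69 MPa
limestone: 2700 kg/m³ × 9.8 m/s² × 5580 m = 1.476×10^8 Pa = 147.6 MPa
Total = 36.69 + 147.6 = 184.34 MPa
Pore pressure P_p = λ·σ_v = 0.4 × 184.3 MPa = 73.74 MPa
Effective stress σ' = σ_v − P_p = 184.3 − 73.74 = 110.60 MPa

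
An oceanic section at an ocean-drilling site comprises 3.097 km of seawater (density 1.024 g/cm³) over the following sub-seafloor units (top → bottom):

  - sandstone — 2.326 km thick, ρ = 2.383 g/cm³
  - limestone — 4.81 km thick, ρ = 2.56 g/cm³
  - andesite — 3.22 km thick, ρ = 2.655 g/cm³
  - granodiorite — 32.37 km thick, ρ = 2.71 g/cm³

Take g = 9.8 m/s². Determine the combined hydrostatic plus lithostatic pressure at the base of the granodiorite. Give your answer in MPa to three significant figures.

seawater: 1024 kg/m³ × 9.8 m/s² × 3097 m = 3.108×10^7 Pa = 31.08 MPa
sandstone: 2383 kg/m³ × 9.8 m/s² × 2326 m = 5.432×10^7 Pa = 54.32 MPa
limestone: 2560 kg/m³ × 9.8 m/s² × 4810 m = 1.207×10^8 Pa = 120.7 MPa
andesite: 2655 kg/m³ × 9.8 m/s² × 3220 m = 8.378×10^7 Pa = 83.78 MPa
granodiorite: 2710 kg/m³ × 9.8 m/s² × 32370 m = 8.597×10^8 Pa = 859.7 MPa
Total = 31.08 + 54.32 + 120.7 + 83.78 + 859.7 = 1149.5 MPa

1150 MPa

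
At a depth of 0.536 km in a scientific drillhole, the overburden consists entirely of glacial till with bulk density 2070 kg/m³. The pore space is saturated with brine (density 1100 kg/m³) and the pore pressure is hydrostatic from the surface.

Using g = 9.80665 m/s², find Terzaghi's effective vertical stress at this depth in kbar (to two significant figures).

0.051 kbar

Overburden (lithostatic) stress σ_v:
glacial till: 2070 kg/m³ × 9.80665 m/s² × 536 m = 1.088×10^7 Pa = 10.88 MPa
Pore pressure P_p = 1100 kg/m³ × 9.80665 m/s² × 536 m = 5.782×10^6 Pa = 5.782 MPa
Effective stress σ' = σ_v − P_p = 10.88 − 5.782 = 5.0987 MPa = 0.050987 kbar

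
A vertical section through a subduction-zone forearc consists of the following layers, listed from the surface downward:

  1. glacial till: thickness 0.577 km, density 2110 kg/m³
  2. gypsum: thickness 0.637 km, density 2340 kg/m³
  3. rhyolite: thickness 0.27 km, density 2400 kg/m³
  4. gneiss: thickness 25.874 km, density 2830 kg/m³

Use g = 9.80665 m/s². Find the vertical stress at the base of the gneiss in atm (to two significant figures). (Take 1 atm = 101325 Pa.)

glacial till: 2110 kg/m³ × 9.80665 m/s² × 577 m = 1.194×10^7 Pa = 117.8 atm
gypsum: 2340 kg/m³ × 9.80665 m/s² × 637 m = 1.462×10^7 Pa = 144.3 atm
rhyolite: 2400 kg/m³ × 9.80665 m/s² × 270 m = 6.355×10^6 Pa = 62.72 atm
gneiss: 2830 kg/m³ × 9.80665 m/s² × 25874 m = 7.181×10^8 Pa = 7087 atm
Total = 117.8 + 144.3 + 62.72 + 7087 = 7411.7 atm

7400 atm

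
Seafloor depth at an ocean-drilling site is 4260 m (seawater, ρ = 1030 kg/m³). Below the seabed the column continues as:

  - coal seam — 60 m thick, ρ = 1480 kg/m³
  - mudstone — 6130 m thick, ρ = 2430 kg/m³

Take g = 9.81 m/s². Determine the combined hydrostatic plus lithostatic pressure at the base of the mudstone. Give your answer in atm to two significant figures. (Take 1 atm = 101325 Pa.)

seawater: 1030 kg/m³ × 9.81 m/s² × 4260 m = 4.304×10^7 Pa = 424.8 atm
coal seam: 1480 kg/m³ × 9.81 m/s² × 60 m = 8.711×10^5 Pa = 8.597 atm
mudstone: 2430 kg/m³ × 9.81 m/s² × 6130 m = 1.461×10^8 Pa = 1442 atm
Total = 424.8 + 8.597 + 1442 = 1875.6 atm

1900 atm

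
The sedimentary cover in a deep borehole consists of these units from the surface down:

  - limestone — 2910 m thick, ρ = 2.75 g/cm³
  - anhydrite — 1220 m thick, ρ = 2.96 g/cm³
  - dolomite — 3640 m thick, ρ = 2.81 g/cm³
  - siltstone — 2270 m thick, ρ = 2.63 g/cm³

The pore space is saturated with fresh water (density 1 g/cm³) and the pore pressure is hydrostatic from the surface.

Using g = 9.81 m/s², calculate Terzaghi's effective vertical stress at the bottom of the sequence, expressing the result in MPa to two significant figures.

Overburden (lithostatic) stress σ_v:
limestone: 2750 kg/m³ × 9.81 m/s² × 2910 m = 7.850×10^7 Pa = 78.50 MPa
anhydrite: 2960 kg/m³ × 9.81 m/s² × 1220 m = 3.543×10^7 Pa = 35.43 MPa
dolomite: 2810 kg/m³ × 9.81 m/s² × 3640 m = 1.003×10^8 Pa = 100.3 MPa
siltstone: 2630 kg/m³ × 9.81 m/s² × 2270 m = 5.857×10^7 Pa = 58.57 MPa
Total = 78.50 + 35.43 + 100.3 + 58.57 = 272.84 MPa
Pore pressure P_p = 1000 kg/m³ × 9.81 m/s² × 10040 m = 9.849×10^7 Pa = 98.49 MPa
Effective stress σ' = σ_v − P_p = 272.8 − 98.49 = 174.35 MPa

170 MPa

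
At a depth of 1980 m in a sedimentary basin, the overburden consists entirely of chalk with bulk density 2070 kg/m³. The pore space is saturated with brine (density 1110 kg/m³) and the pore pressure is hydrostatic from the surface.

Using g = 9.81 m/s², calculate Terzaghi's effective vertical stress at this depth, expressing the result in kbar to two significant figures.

0.19 kbar

Overburden (lithostatic) stress σ_v:
chalk: 2070 kg/m³ × 9.81 m/s² × 1980 m = 4.021×10^7 Pa = 40.21 MPa
Pore pressure P_p = 1110 kg/m³ × 9.81 m/s² × 1980 m = 2.156×10^7 Pa = 21.56 MPa
Effective stress σ' = σ_v − P_p = 40.21 − 21.56 = 18.647 MPa = 0.18647 kbar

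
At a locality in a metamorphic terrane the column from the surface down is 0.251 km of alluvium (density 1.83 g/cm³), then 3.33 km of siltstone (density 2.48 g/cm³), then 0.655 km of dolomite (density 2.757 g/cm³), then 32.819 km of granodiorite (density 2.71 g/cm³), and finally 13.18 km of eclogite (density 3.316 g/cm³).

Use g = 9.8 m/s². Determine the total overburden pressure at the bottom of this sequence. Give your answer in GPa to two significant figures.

1.4 GPa

alluvium: 1830 kg/m³ × 9.8 m/s² × 251 m = 4.501×10^6 Pa = 4.501×10^-3 GPa
siltstone: 2480 kg/m³ × 9.8 m/s² × 3330 m = 8.093×10^7 Pa = 0.08093 GPa
dolomite: 2757 kg/m³ × 9.8 m/s² × 655 m = 1.770×10^7 Pa = 0.01770 GPa
granodiorite: 2710 kg/m³ × 9.8 m/s² × 32819 m = 8.716×10^8 Pa = 0.8716 GPa
eclogite: 3316 kg/m³ × 9.8 m/s² × 13180 m = 4.283×10^8 Pa = 0.4283 GPa
Total = 4.501×10^-3 + 0.08093 + 0.01770 + 0.8716 + 0.4283 = 1.4030 GPa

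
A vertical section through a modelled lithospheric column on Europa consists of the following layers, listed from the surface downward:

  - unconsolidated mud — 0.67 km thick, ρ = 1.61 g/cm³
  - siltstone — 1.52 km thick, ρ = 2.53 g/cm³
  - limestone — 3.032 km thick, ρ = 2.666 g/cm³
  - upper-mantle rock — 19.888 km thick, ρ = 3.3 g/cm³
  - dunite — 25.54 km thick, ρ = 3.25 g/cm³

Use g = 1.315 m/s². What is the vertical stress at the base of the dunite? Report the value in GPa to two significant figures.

unconsolidated mud: 1610 kg/m³ × 1.315 m/s² × 670 m = 1.418×10^6 Pa = 1.418×10^-3 GPa
siltstone: 2530 kg/m³ × 1.315 m/s² × 1520 m = 5.057×10^6 Pa = 5.057×10^-3 GPa
limestone: 2666 kg/m³ × 1.315 m/s² × 3032 m = 1.063×10^7 Pa = 0.01063 GPa
upper-mantle rock: 3300 kg/m³ × 1.315 m/s² × 19888 m = 8.630×10^7 Pa = 0.08630 GPa
dunite: 3250 kg/m³ × 1.315 m/s² × 25540 m = 1.092×10^8 Pa = 0.1092 GPa
Total = 1.418×10^-3 + 5.057×10^-3 + 0.01063 + 0.08630 + 0.1092 = 0.21256 GPa

0.21 GPa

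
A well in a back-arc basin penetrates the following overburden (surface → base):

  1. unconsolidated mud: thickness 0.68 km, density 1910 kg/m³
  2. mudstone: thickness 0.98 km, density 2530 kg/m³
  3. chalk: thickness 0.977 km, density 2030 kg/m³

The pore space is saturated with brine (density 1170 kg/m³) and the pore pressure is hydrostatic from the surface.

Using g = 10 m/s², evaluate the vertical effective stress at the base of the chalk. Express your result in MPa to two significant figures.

Overburden (lithostatic) stress σ_v:
unconsolidated mud: 1910 kg/m³ × 10 m/s² × 680 m = 1.299×10^7 Pa = 12.99 MPa
mudstone: 2530 kg/m³ × 10 m/s² × 980 m = 2.479×10^7 Pa = 24.79 MPa
chalk: 2030 kg/m³ × 10 m/s² × 977 m = 1.983×10^7 Pa = 19.83 MPa
Total = 12.99 + 24.79 + 19.83 = 57.615 MPa
Pore pressure P_p = 1170 kg/m³ × 10 m/s² × 2637 m = 3.085×10^7 Pa = 30.85 MPa
Effective stress σ' = σ_v − P_p = 57.62 − 30.85 = 26.762 MPa

27 MPa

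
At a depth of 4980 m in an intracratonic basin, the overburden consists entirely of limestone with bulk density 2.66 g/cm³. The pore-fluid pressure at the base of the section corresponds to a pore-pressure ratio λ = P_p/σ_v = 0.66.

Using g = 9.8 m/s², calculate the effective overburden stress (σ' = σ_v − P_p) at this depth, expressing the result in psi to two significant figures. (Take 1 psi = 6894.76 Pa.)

Overburden (lithostatic) stress σ_v:
limestone: 2660 kg/m³ × 9.8 m/s² × 4980 m = 1.298×10^8 Pa = 129.8 MPa
Pore pressure P_p = λ·σ_v = 0.66 × 129.8 MPa = 85.68 MPa
Effective stress σ' = σ_v − P_p = 129.8 − 85.68 = 44.138 MPa = 6401.7 psi

6400 psi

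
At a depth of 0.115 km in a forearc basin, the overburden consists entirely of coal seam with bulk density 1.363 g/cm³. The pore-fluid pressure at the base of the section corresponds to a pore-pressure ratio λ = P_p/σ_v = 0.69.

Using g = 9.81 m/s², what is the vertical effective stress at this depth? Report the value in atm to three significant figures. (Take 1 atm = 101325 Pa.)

4.70 atm

Overburden (lithostatic) stress σ_v:
coal seam: 1363 kg/m³ × 9.81 m/s² × 115 m = 1.538×10^6 Pa = 1.538 MPa
Pore pressure P_p = λ·σ_v = 0.69 × 1.538 MPa = 1.061 MPa
Effective stress σ' = σ_v − P_p = 1.538 − 1.061 = 0.47668 MPa = 4.7044 atm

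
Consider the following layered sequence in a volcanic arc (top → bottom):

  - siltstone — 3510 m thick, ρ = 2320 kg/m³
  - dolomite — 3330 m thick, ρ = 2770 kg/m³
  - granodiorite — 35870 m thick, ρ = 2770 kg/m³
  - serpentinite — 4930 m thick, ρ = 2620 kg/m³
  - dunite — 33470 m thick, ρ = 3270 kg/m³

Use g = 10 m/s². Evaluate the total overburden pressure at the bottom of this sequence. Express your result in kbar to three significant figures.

siltstone: 2320 kg/m³ × 10 m/s² × 3510 m = 8.143×10^7 Pa = 0.8143 kbar
dolomite: 2770 kg/m³ × 10 m/s² × 3330 m = 9.224×10^7 Pa = 0.9224 kbar
granodiorite: 2770 kg/m³ × 10 m/s² × 35870 m = 9.936×10^8 Pa = 9.936 kbar
serpentinite: 2620 kg/m³ × 10 m/s² × 4930 m = 1.292×10^8 Pa = 1.292 kbar
dunite: 3270 kg/m³ × 10 m/s² × 33470 m = 1.094×10^9 Pa = 10.94 kbar
Total = 0.8143 + 0.9224 + 9.936 + 1.292 + 10.94 = 23.909 kbar

23.9 kbar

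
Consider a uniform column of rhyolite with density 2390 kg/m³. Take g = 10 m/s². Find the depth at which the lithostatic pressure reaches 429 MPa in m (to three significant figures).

17900 m

h = P/(ρg) = 429 MPa / (2390 kg/m³ × 10 m/s²) = 4.290×10^8 Pa / 23900 Pa/m = 17950 m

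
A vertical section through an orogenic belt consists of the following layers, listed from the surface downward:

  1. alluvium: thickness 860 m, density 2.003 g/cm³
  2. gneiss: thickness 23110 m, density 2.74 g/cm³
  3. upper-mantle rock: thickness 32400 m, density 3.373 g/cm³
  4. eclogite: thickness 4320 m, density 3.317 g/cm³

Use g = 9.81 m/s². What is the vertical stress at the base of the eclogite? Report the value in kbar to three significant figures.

18.5 kbar

alluvium: 2003 kg/m³ × 9.81 m/s² × 860 m = 1.690×10^7 Pa = 0.1690 kbar
gneiss: 2740 kg/m³ × 9.81 m/s² × 23110 m = 6.212×10^8 Pa = 6.212 kbar
upper-mantle rock: 3373 kg/m³ × 9.81 m/s² × 32400 m = 1.072×10^9 Pa = 10.72 kbar
eclogite: 3317 kg/m³ × 9.81 m/s² × 4320 m = 1.406×10^8 Pa = 1.406 kbar
Total = 0.1690 + 6.212 + 10.72 + 1.406 = 18.507 kbar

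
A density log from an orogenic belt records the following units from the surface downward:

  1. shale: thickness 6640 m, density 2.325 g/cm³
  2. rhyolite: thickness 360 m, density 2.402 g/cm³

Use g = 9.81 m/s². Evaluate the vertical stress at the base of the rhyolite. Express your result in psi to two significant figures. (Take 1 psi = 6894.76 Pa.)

23000 psi

shale: 2325 kg/m³ × 9.81 m/s² × 6640 m = 1.514×10^8 Pa = 21965 psi
rhyolite: 2402 kg/m³ × 9.81 m/s² × 360 m = 8.483×10^6 Pa = 1230 psi
Total = 21965 + 1230 = 23196 psi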